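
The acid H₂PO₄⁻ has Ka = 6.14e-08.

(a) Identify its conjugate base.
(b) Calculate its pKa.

(a) The conjugate base is formed by removing one H⁺ from H₂PO₄⁻, giving HPO₄²⁻. (b) pKa = -log(Ka) = -log(6.14e-08) = 7.21.

Conjugate base: HPO₄²⁻; pK_a = 7.21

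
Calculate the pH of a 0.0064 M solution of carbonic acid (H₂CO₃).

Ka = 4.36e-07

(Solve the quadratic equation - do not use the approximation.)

x² + Ka×x - Ka×C = 0. Using quadratic formula: [H⁺] = 5.2607e-05

pH = 4.28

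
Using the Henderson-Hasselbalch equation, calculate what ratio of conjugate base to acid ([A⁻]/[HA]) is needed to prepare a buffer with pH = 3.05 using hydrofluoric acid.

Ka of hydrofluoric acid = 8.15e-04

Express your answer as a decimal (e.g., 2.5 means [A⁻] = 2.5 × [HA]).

pKa = -log(8.15e-04) = 3.0888. pH = pKa + log([A⁻]/[HA]), so log([A⁻]/[HA]) = pH − pKa = 3.05 − 3.0888 = -0.0388. [A⁻]/[HA] = 10^(-0.0388) = 0.914

[A⁻]/[HA] = 0.914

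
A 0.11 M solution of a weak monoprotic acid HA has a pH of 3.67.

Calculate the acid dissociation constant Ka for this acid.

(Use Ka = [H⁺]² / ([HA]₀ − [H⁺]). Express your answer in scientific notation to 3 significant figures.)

[H⁺] = 10^(−pH) = 10^(−3.67) = 2.138e-04 M. For HA ⇌ H⁺ + A⁻, Ka = [H⁺][A⁻]/[HA] = [H⁺]² / ([HA]₀ − [H⁺]) = (2.138e-04)² / (0.11 − 2.138e-04) = 4.16e-07.

K_a = 4.16e-07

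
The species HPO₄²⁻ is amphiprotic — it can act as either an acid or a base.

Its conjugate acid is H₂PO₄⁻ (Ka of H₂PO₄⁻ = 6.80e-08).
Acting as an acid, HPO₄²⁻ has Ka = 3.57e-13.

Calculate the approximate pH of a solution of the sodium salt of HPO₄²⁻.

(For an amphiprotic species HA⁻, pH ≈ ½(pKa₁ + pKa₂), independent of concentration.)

pKa₁ = -log(6.80e-08) = 7.17; pKa₂ = -log(3.57e-13) = 12.45. For an amphiprotic species, pH ≈ ½(pKa₁ + pKa₂) = ½(7.17 + 12.45) = 9.81.

pH = 9.81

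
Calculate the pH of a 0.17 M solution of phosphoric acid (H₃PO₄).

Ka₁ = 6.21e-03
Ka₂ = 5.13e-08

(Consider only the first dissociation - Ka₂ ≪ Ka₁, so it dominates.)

First dissociation dominates. From Ka₁ = [H⁺][HA⁻]/[H₂A], x² + Ka₁·x − Ka₁·C = 0 with C = 0.17 M and Ka₁ = 6.21e-03. Solving: [H⁺] = (−Ka₁ + √(Ka₁² + 4·Ka₁·C)) / 2 = 2.9535e-02 M. pH = -log(2.9535e-02) = 1.53.

pH = 1.53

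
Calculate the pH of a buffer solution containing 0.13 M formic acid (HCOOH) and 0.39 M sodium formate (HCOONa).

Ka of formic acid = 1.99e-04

pKa = -log(1.99e-04) = 3.70. pH = pKa + log([A⁻]/[HA]) = 3.70 + log(0.39/0.13)

pH = 4.18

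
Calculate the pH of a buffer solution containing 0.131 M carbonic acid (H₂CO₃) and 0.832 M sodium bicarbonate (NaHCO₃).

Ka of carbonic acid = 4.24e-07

pKa = -log(4.24e-07) = 6.37. pH = pKa + log([A⁻]/[HA]) = 6.37 + log(0.832/0.131)

pH = 7.18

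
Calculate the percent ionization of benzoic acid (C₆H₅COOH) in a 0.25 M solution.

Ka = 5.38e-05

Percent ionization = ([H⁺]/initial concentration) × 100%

Using Ka equilibrium: x² + Ka×x - Ka×C = 0. Solving: [H⁺] = 3.6406e-03. Percent = (3.6406e-03/0.25) × 100

Percent ionization = 1.46%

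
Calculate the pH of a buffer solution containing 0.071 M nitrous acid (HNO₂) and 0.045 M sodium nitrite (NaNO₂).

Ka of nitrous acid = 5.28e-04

pKa = -log(5.28e-04) = 3.28. pH = pKa + log([A⁻]/[HA]) = 3.28 + log(0.045/0.071)

pH = 3.08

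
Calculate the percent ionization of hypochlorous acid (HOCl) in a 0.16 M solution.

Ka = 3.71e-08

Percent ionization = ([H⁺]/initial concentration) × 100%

Using Ka equilibrium: x² + Ka×x - Ka×C = 0. Solving: [H⁺] = 7.7027e-05. Percent = (7.7027e-05/0.16) × 100

Percent ionization = 0.0481%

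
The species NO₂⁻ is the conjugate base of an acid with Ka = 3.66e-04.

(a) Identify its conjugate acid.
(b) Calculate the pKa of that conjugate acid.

(a) The conjugate acid is formed by adding one H⁺ to NO₂⁻, giving HNO₂. (b) pKa = -log(Ka) = -log(3.66e-04) = 3.44.

Conjugate acid: HNO₂; pK_a = 3.44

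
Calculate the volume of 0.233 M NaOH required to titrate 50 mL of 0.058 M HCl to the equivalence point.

At equivalence: moles acid = moles base. moles HCl = 0.058 × 50/1000 = 0.0029 mol. V_base = moles / 0.233 × 1000 = 12.4 mL.

V_{base} = 12.4 mL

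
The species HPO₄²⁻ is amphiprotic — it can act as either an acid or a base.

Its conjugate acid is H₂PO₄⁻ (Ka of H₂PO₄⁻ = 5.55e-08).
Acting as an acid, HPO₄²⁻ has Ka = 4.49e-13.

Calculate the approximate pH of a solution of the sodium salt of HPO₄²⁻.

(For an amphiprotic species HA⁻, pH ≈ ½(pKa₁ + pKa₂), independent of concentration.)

pKa₁ = -log(5.55e-08) = 7.26; pKa₂ = -log(4.49e-13) = 12.35. For an amphiprotic species, pH ≈ ½(pKa₁ + pKa₂) = ½(7.26 + 12.35) = 9.80.

pH = 9.80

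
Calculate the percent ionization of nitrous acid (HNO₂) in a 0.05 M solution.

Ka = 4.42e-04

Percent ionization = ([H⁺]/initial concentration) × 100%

Using Ka equilibrium: x² + Ka×x - Ka×C = 0. Solving: [H⁺] = 4.4853e-03. Percent = (4.4853e-03/0.05) × 100

Percent ionization = 8.97%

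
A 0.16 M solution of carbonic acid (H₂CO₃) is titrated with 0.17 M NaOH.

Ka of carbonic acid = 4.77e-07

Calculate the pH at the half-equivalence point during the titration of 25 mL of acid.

At half-equivalence [HA] = [A⁻], so Henderson-Hasselbalch gives pH = pKa = -log(4.77e-07) = 6.32.

pH = pKa = 6.32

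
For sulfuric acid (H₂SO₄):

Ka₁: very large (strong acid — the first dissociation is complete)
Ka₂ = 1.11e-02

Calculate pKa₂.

pKa₂ = -log(Ka₂) = -log(1.11e-02) = 1.95.

pK_{a2} = 1.95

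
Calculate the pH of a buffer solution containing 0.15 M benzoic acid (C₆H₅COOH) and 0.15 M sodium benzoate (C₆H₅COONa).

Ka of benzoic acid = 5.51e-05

pKa = -log(5.51e-05) = 4.26. pH = pKa + log([A⁻]/[HA]) = 4.26 + log(0.15/0.15)

pH = 4.26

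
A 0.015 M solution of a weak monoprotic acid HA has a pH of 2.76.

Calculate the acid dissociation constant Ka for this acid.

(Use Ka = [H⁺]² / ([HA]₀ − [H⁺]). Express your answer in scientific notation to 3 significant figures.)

[H⁺] = 10^(−pH) = 10^(−2.76) = 1.738e-03 M. For HA ⇌ H⁺ + A⁻, Ka = [H⁺][A⁻]/[HA] = [H⁺]² / ([HA]₀ − [H⁺]) = (1.738e-03)² / (0.015 − 1.738e-03) = 2.28e-04.

K_a = 2.28e-04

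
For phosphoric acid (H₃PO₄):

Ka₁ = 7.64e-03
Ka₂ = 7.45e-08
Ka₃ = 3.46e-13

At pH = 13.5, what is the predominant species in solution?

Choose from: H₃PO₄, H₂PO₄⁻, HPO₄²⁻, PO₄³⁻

pKa₁ = 2.12, pKa₂ = 7.13, pKa₃ = 12.46. For a polyprotic acid the predominant species crosses at each pKa: below pKa_n the protonated form dominates, above it the deprotonated form does. At pH = 13.5, the predominant species is PO₄³⁻.

PO₄³⁻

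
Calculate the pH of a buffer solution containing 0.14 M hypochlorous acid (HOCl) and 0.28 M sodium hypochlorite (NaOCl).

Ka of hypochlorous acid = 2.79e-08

pKa = -log(2.79e-08) = 7.55. pH = pKa + log([A⁻]/[HA]) = 7.55 + log(0.28/0.14)

pH = 7.86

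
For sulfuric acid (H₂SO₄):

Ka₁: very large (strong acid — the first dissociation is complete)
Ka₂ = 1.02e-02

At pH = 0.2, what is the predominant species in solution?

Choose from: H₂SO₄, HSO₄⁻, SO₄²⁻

The first dissociation is complete, so H₂SO₄ itself is never the predominant species in water; pKa₂ = -log(1.02e-02) = 1.99. For a polyprotic acid the predominant species crosses at each pKa: below pKa_n the protonated form dominates, above it the deprotonated form does. At pH = 0.2, the predominant species is HSO₄⁻.

HSO₄⁻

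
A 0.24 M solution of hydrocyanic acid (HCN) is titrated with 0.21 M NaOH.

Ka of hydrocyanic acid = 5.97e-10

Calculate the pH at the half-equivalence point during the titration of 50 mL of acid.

At half-equivalence [HA] = [A⁻], so Henderson-Hasselbalch gives pH = pKa = -log(5.97e-10) = 9.22.

pH = pKa = 9.22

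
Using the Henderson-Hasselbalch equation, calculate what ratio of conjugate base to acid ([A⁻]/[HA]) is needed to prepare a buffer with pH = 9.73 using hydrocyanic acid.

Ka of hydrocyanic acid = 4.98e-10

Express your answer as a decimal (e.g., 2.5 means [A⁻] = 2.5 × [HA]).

pKa = -log(4.98e-10) = 9.3028. pH = pKa + log([A⁻]/[HA]), so log([A⁻]/[HA]) = pH − pKa = 9.73 − 9.3028 = 0.4272. [A⁻]/[HA] = 10^(0.4272) = 2.67

[A⁻]/[HA] = 2.67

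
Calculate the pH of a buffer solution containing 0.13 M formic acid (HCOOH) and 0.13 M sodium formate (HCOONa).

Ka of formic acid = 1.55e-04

pKa = -log(1.55e-04) = 3.81. pH = pKa + log([A⁻]/[HA]) = 3.81 + log(0.13/0.13)

pH = 3.81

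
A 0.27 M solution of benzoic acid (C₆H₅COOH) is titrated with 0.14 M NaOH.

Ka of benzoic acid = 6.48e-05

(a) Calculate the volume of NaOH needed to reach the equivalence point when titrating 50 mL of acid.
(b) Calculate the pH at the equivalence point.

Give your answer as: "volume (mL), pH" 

moles acid = 0.27 × 50/1000 = 0.0135 mol; V_base = moles/0.14 × 1000 = 96.4 mL. At equivalence only the conjugate base is present: [A⁻] = 0.0135/0.146 = 9.2195e-02 M. Kb = Kw/Ka = 1.54e-10; [OH⁻] = √(Kb × [A⁻]) = 3.7720e-06; pOH = 5.42; pH = 14 - pOH = 8.58.

V = 96.4 mL, pH = 8.58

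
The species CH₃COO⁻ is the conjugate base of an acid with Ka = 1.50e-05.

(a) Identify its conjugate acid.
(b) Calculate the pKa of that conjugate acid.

(a) The conjugate acid is formed by adding one H⁺ to CH₃COO⁻, giving CH₃COOH. (b) pKa = -log(Ka) = -log(1.50e-05) = 4.82.

Conjugate acid: CH₃COOH; pK_a = 4.82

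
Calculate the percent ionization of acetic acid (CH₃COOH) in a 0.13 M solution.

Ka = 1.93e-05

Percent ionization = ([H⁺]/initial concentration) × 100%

Using Ka equilibrium: x² + Ka×x - Ka×C = 0. Solving: [H⁺] = 1.5744e-03. Percent = (1.5744e-03/0.13) × 100

Percent ionization = 1.21%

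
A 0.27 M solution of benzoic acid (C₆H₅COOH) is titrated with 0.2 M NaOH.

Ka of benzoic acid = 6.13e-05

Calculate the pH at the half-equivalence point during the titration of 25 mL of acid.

At half-equivalence [HA] = [A⁻], so Henderson-Hasselbalch gives pH = pKa = -log(6.13e-05) = 4.21.

pH = pKa = 4.21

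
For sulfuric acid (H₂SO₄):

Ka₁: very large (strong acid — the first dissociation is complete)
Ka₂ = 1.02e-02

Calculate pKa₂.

pKa₂ = -log(Ka₂) = -log(1.02e-02) = 1.99.

pK_{a2} = 1.99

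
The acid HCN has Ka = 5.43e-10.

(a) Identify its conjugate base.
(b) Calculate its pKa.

(a) The conjugate base is formed by removing one H⁺ from HCN, giving CN⁻. (b) pKa = -log(Ka) = -log(5.43e-10) = 9.27.

Conjugate base: CN⁻; pK_a = 9.27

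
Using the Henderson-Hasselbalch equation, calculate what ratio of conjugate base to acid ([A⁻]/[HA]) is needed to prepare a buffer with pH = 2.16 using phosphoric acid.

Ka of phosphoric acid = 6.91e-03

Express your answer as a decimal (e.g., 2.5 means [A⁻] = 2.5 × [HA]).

pKa = -log(6.91e-03) = 2.1605. pH = pKa + log([A⁻]/[HA]), so log([A⁻]/[HA]) = pH − pKa = 2.16 − 2.1605 = -0.0005. [A⁻]/[HA] = 10^(-0.0005) = 0.999

[A⁻]/[HA] = 0.999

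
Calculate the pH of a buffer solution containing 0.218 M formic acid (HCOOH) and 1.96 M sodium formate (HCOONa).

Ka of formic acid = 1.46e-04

pKa = -log(1.46e-04) = 3.84. pH = pKa + log([A⁻]/[HA]) = 3.84 + log(1.96/0.218)

pH = 4.79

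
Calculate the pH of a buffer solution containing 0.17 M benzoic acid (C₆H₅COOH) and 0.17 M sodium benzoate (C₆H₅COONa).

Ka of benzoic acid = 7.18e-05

pKa = -log(7.18e-05) = 4.14. pH = pKa + log([A⁻]/[HA]) = 4.14 + log(0.17/0.17)

pH = 4.14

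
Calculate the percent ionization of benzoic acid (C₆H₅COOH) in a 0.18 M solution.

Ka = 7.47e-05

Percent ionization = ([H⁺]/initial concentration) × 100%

Using Ka equilibrium: x² + Ka×x - Ka×C = 0. Solving: [H⁺] = 3.6297e-03. Percent = (3.6297e-03/0.18) × 100

Percent ionization = 2.02%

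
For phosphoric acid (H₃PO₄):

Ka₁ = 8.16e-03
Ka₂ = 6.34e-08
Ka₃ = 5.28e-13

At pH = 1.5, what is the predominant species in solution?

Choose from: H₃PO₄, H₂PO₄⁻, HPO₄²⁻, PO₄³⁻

pKa₁ = 2.09, pKa₂ = 7.20, pKa₃ = 12.28. For a polyprotic acid the predominant species crosses at each pKa: below pKa_n the protonated form dominates, above it the deprotonated form does. At pH = 1.5, the predominant species is H₃PO₄.

H₃PO₄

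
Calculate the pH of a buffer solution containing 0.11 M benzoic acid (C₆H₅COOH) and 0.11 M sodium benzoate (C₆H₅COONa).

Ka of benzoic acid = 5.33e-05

pKa = -log(5.33e-05) = 4.27. pH = pKa + log([A⁻]/[HA]) = 4.27 + log(0.11/0.11)

pH = 4.27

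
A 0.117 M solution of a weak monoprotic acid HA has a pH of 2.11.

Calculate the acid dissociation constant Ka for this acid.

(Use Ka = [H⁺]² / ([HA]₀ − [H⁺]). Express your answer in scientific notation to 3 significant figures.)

[H⁺] = 10^(−pH) = 10^(−2.11) = 7.762e-03 M. For HA ⇌ H⁺ + A⁻, Ka = [H⁺][A⁻]/[HA] = [H⁺]² / ([HA]₀ − [H⁺]) = (7.762e-03)² / (0.117 − 7.762e-03) = 5.52e-04.

K_a = 5.52e-04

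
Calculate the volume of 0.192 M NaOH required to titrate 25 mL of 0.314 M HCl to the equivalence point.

At equivalence: moles acid = moles base. moles HCl = 0.314 × 25/1000 = 0.00785 mol. V_base = moles / 0.192 × 1000 = 40.9 mL.

V_{base} = 40.9 mL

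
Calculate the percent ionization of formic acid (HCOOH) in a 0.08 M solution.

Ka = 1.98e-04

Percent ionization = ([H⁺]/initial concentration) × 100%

Using Ka equilibrium: x² + Ka×x - Ka×C = 0. Solving: [H⁺] = 3.8822e-03. Percent = (3.8822e-03/0.08) × 100

Percent ionization = 4.85%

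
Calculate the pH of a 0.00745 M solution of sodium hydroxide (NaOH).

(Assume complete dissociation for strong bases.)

[OH⁻] = 0.00745 M for strong base. pOH = -log[OH⁻] = 2.13, pH = 14 - pOH

pH = 11.87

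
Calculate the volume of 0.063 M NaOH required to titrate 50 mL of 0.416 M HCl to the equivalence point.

At equivalence: moles acid = moles base. moles HCl = 0.416 × 50/1000 = 0.0208 mol. V_base = moles / 0.063 × 1000 = 330.2 mL.

V_{base} = 330.2 mL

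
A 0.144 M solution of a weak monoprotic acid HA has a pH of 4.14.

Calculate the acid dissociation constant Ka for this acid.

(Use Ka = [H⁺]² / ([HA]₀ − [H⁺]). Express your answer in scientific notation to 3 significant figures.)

[H⁺] = 10^(−pH) = 10^(−4.14) = 7.244e-05 M. For HA ⇌ H⁺ + A⁻, Ka = [H⁺][A⁻]/[HA] = [H⁺]² / ([HA]₀ − [H⁺]) = (7.244e-05)² / (0.144 − 7.244e-05) = 3.65e-08.

K_a = 3.65e-08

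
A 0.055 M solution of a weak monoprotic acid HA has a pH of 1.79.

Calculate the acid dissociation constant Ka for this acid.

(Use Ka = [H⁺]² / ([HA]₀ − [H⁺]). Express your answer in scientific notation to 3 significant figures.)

[H⁺] = 10^(−pH) = 10^(−1.79) = 1.622e-02 M. For HA ⇌ H⁺ + A⁻, Ka = [H⁺][A⁻]/[HA] = [H⁺]² / ([HA]₀ − [H⁺]) = (1.622e-02)² / (0.055 − 1.622e-02) = 6.78e-03.

K_a = 6.78e-03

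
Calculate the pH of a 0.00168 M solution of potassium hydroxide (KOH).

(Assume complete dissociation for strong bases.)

[OH⁻] = 0.00168 M for strong base. pOH = -log[OH⁻] = 2.77, pH = 14 - pOH

pH = 11.23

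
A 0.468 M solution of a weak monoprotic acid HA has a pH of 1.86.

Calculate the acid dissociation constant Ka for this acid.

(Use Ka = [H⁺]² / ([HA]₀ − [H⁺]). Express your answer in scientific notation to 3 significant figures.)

[H⁺] = 10^(−pH) = 10^(−1.86) = 1.380e-02 M. For HA ⇌ H⁺ + A⁻, Ka = [H⁺][A⁻]/[HA] = [H⁺]² / ([HA]₀ − [H⁺]) = (1.380e-02)² / (0.468 − 1.380e-02) = 4.20e-04.

K_a = 4.20e-04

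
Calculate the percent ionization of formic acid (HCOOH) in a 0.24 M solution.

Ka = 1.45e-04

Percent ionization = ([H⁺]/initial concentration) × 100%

Using Ka equilibrium: x² + Ka×x - Ka×C = 0. Solving: [H⁺] = 5.8271e-03. Percent = (5.8271e-03/0.24) × 100

Percent ionization = 2.43%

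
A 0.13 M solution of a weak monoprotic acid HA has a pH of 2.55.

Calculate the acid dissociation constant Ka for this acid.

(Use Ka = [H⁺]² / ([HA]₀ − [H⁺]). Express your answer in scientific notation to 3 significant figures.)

[H⁺] = 10^(−pH) = 10^(−2.55) = 2.818e-03 M. For HA ⇌ H⁺ + A⁻, Ka = [H⁺][A⁻]/[HA] = [H⁺]² / ([HA]₀ − [H⁺]) = (2.818e-03)² / (0.13 − 2.818e-03) = 6.25e-05.

K_a = 6.25e-05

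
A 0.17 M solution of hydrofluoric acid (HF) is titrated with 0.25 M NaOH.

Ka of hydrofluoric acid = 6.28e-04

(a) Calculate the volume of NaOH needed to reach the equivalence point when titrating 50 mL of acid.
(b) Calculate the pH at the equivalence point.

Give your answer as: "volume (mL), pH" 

moles acid = 0.17 × 50/1000 = 0.0085 mol; V_base = moles/0.25 × 1000 = 34.0 mL. At equivalence only the conjugate base is present: [A⁻] = 0.0085/0.084 = 1.0119e-01 M. Kb = Kw/Ka = 1.59e-11; [OH⁻] = √(Kb × [A⁻]) = 1.2694e-06; pOH = 5.90; pH = 14 - pOH = 8.10.

V = 34.0 mL, pH = 8.10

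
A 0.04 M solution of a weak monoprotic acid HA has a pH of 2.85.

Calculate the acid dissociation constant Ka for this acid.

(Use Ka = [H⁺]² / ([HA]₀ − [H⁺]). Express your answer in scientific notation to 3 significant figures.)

[H⁺] = 10^(−pH) = 10^(−2.85) = 1.413e-03 M. For HA ⇌ H⁺ + A⁻, Ka = [H⁺][A⁻]/[HA] = [H⁺]² / ([HA]₀ − [H⁺]) = (1.413e-03)² / (0.04 − 1.413e-03) = 5.17e-05.

K_a = 5.17e-05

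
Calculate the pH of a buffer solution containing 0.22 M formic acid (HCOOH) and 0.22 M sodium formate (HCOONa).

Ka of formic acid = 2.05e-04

pKa = -log(2.05e-04) = 3.69. pH = pKa + log([A⁻]/[HA]) = 3.69 + log(0.22/0.22)

pH = 3.69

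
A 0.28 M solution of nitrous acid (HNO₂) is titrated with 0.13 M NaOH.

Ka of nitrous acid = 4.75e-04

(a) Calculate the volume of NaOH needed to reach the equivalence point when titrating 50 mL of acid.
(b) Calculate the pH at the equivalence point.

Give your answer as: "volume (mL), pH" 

moles acid = 0.28 × 50/1000 = 0.014 mol; V_base = moles/0.13 × 1000 = 107.7 mL. At equivalence only the conjugate base is present: [A⁻] = 0.014/0.158 = 8.8780e-02 M. Kb = Kw/Ka = 2.11e-11; [OH⁻] = √(Kb × [A⁻]) = 1.3671e-06; pOH = 5.86; pH = 14 - pOH = 8.14.

V = 107.7 mL, pH = 8.14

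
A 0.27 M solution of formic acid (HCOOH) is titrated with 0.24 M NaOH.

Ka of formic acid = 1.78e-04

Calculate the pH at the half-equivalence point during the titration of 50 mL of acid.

At half-equivalence [HA] = [A⁻], so Henderson-Hasselbalch gives pH = pKa = -log(1.78e-04) = 3.75.

pH = pKa = 3.75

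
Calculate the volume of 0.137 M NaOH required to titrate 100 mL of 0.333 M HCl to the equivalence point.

At equivalence: moles acid = moles base. moles HCl = 0.333 × 100/1000 = 0.0333 mol. V_base = moles / 0.137 × 1000 = 243.1 mL.

V_{base} = 243.1 mL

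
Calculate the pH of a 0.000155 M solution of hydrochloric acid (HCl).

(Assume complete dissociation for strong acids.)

[H⁺] = 0.000155 M for strong acid. pH = -log[H⁺] = -log(0.000155)

pH = 3.81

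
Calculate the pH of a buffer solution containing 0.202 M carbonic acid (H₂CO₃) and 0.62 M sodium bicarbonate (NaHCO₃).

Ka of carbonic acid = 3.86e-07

pKa = -log(3.86e-07) = 6.41. pH = pKa + log([A⁻]/[HA]) = 6.41 + log(0.62/0.202)

pH = 6.90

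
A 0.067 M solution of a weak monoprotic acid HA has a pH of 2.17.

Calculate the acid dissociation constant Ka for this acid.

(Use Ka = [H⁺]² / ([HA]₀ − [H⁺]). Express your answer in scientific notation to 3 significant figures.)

[H⁺] = 10^(−pH) = 10^(−2.17) = 6.761e-03 M. For HA ⇌ H⁺ + A⁻, Ka = [H⁺][A⁻]/[HA] = [H⁺]² / ([HA]₀ − [H⁺]) = (6.761e-03)² / (0.067 − 6.761e-03) = 7.59e-04.

K_a = 7.59e-04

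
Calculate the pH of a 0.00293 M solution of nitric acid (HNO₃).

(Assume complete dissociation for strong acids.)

[H⁺] = 0.00293 M for strong acid. pH = -log[H⁺] = -log(0.00293)

pH = 2.53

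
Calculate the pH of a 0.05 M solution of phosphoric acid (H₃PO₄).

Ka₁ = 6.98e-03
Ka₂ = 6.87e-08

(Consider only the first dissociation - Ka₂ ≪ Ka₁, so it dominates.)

First dissociation dominates. From Ka₁ = [H⁺][HA⁻]/[H₂A], x² + Ka₁·x − Ka₁·C = 0 with C = 0.05 M and Ka₁ = 6.98e-03. Solving: [H⁺] = (−Ka₁ + √(Ka₁² + 4·Ka₁·C)) / 2 = 1.5515e-02 M. pH = -log(1.5515e-02) = 1.81.

pH = 1.81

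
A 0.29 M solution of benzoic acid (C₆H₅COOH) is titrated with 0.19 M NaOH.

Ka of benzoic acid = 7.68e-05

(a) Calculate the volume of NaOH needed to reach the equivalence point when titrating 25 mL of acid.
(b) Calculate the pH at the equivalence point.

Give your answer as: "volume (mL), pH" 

moles acid = 0.29 × 25/1000 = 0.00725 mol; V_base = moles/0.19 × 1000 = 38.2 mL. At equivalence only the conjugate base is present: [A⁻] = 0.00725/0.063 = 1.1479e-01 M. Kb = Kw/Ka = 1.30e-10; [OH⁻] = √(Kb × [A⁻]) = 3.8661e-06; pOH = 5.41; pH = 14 - pOH = 8.59.

V = 38.2 mL, pH = 8.59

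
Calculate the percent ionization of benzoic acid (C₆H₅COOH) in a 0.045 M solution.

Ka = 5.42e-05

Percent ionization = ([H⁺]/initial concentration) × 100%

Using Ka equilibrium: x² + Ka×x - Ka×C = 0. Solving: [H⁺] = 1.5349e-03. Percent = (1.5349e-03/0.045) × 100

Percent ionization = 3.41%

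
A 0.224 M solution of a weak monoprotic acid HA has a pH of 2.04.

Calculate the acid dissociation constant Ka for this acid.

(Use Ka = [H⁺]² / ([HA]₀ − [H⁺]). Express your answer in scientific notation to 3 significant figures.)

[H⁺] = 10^(−pH) = 10^(−2.04) = 9.120e-03 M. For HA ⇌ H⁺ + A⁻, Ka = [H⁺][A⁻]/[HA] = [H⁺]² / ([HA]₀ − [H⁺]) = (9.120e-03)² / (0.224 − 9.120e-03) = 3.87e-04.

K_a = 3.87e-04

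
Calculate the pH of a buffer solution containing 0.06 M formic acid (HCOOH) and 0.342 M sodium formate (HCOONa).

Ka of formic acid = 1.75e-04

pKa = -log(1.75e-04) = 3.76. pH = pKa + log([A⁻]/[HA]) = 3.76 + log(0.342/0.06)

pH = 4.51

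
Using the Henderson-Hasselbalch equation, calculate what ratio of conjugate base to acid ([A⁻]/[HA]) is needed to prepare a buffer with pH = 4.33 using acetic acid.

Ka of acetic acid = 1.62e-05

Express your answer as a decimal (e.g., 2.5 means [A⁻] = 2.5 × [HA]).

pKa = -log(1.62e-05) = 4.7905. pH = pKa + log([A⁻]/[HA]), so log([A⁻]/[HA]) = pH − pKa = 4.33 − 4.7905 = -0.4605. [A⁻]/[HA] = 10^(-0.4605) = 0.346

[A⁻]/[HA] = 0.346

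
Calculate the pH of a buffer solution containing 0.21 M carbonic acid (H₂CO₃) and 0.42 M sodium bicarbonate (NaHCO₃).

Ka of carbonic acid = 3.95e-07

pKa = -log(3.95e-07) = 6.40. pH = pKa + log([A⁻]/[HA]) = 6.40 + log(0.42/0.21)

pH = 6.70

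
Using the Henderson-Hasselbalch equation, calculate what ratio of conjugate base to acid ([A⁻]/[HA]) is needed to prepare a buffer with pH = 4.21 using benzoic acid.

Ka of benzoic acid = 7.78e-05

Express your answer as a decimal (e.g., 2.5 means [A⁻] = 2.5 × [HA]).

pKa = -log(7.78e-05) = 4.1090. pH = pKa + log([A⁻]/[HA]), so log([A⁻]/[HA]) = pH − pKa = 4.21 − 4.1090 = 0.1010. [A⁻]/[HA] = 10^(0.1010) = 1.26

[A⁻]/[HA] = 1.26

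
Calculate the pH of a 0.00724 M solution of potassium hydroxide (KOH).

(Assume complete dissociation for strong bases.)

[OH⁻] = 0.00724 M for strong base. pOH = -log[OH⁻] = 2.14, pH = 14 - pOH

pH = 11.86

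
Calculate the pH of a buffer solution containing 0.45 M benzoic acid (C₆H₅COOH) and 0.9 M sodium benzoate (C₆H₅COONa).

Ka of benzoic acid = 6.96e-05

pKa = -log(6.96e-05) = 4.16. pH = pKa + log([A⁻]/[HA]) = 4.16 + log(0.9/0.45)

pH = 4.46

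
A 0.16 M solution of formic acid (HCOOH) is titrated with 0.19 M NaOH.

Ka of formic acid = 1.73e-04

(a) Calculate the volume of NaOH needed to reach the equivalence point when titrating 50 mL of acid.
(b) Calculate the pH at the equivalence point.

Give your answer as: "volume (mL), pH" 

moles acid = 0.16 × 50/1000 = 0.008 mol; V_base = moles/0.19 × 1000 = 42.1 mL. At equivalence only the conjugate base is present: [A⁻] = 0.008/0.092 = 8.6857e-02 M. Kb = Kw/Ka = 5.78e-11; [OH⁻] = √(Kb × [A⁻]) = 2.2407e-06; pOH = 5.65; pH = 14 - pOH = 8.35.

V = 42.1 mL, pH = 8.35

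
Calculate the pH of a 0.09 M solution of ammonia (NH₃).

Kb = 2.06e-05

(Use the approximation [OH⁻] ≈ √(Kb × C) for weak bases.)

[OH⁻] = √(Kb × C) = √(2.06e-05 × 0.09) = 1.3616e-03. pOH = 2.87, pH = 14 - pOH

pH = 11.13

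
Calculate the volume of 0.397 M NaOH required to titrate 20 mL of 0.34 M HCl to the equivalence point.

At equivalence: moles acid = moles base. moles HCl = 0.34 × 20/1000 = 0.0068 mol. V_base = moles / 0.397 × 1000 = 17.1 mL.

V_{base} = 17.1 mL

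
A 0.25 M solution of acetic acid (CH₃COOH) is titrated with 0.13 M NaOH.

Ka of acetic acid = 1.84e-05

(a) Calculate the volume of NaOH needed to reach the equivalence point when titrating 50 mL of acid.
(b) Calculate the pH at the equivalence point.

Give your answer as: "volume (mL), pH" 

moles acid = 0.25 × 50/1000 = 0.0125 mol; V_base = moles/0.13 × 1000 = 96.2 mL. At equivalence only the conjugate base is present: [A⁻] = 0.0125/0.146 = 8.5526e-02 M. Kb = Kw/Ka = 5.43e-10; [OH⁻] = √(Kb × [A⁻]) = 6.8177e-06; pOH = 5.17; pH = 14 - pOH = 8.83.

V = 96.2 mL, pH = 8.83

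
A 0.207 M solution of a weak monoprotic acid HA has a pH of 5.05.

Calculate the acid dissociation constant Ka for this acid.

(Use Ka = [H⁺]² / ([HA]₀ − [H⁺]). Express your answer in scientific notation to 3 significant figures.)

[H⁺] = 10^(−pH) = 10^(−5.05) = 8.913e-06 M. For HA ⇌ H⁺ + A⁻, Ka = [H⁺][A⁻]/[HA] = [H⁺]² / ([HA]₀ − [H⁺]) = (8.913e-06)² / (0.207 − 8.913e-06) = 3.84e-10.

K_a = 3.84e-10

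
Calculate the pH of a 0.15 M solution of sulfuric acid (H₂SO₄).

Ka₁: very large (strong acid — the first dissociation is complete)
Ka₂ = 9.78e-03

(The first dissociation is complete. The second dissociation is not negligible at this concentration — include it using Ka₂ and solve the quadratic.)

First dissociation is complete: [H⁺]₀ = [HSO₄⁻]₀ = C = 0.15 M. Second dissociation HSO₄⁻ ⇌ H⁺ + SO₄²⁻: let x = [SO₄²⁻]. Ka₂ = (C + x)·x / (C − x) = 9.78e-03 → x² + (C + Ka₂)·x − Ka₂·C = 0 → x² + 0.15978·x − 1.467e-03 = 0. x = (−0.15978 + √(0.15978² + 4 × 1.467e-03)) / 2 = 8.7069e-03 M. [H⁺] = C + x = 0.15 + 8.7069e-03 = 1.5871e-01 M. pH = -log(1.5871e-01) = 0.80.

pH = 0.80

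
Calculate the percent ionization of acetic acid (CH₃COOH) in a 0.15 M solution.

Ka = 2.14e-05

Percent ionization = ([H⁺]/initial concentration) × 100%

Using Ka equilibrium: x² + Ka×x - Ka×C = 0. Solving: [H⁺] = 1.7810e-03. Percent = (1.7810e-03/0.15) × 100

Percent ionization = 1.19%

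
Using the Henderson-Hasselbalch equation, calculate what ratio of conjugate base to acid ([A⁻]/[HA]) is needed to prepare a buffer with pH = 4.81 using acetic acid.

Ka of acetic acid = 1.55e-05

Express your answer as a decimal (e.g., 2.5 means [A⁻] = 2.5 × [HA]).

pKa = -log(1.55e-05) = 4.8097. pH = pKa + log([A⁻]/[HA]), so log([A⁻]/[HA]) = pH − pKa = 4.81 − 4.8097 = 0.0003. [A⁻]/[HA] = 10^(0.0003) = 1.00

[A⁻]/[HA] = 1.00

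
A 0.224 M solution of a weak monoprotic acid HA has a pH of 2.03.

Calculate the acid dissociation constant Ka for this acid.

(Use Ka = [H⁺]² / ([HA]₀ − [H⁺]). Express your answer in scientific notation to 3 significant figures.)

[H⁺] = 10^(−pH) = 10^(−2.03) = 9.333e-03 M. For HA ⇌ H⁺ + A⁻, Ka = [H⁺][A⁻]/[HA] = [H⁺]² / ([HA]₀ − [H⁺]) = (9.333e-03)² / (0.224 − 9.333e-03) = 4.06e-04.

K_a = 4.06e-04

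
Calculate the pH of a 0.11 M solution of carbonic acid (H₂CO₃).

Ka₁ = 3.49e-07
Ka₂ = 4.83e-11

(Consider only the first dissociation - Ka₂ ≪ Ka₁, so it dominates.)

First dissociation dominates. From Ka₁ = [H⁺][HA⁻]/[H₂A], x² + Ka₁·x − Ka₁·C = 0 with C = 0.11 M and Ka₁ = 3.49e-07. Solving: [H⁺] = (−Ka₁ + √(Ka₁² + 4·Ka₁·C)) / 2 = 1.9576e-04 M. pH = -log(1.9576e-04) = 3.71.

pH = 3.71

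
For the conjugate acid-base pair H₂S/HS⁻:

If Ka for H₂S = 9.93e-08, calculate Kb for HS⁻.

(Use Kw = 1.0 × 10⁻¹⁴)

For a conjugate pair Ka × Kb = Kw, so Kb = Kw/Ka = 1.0 × 10⁻¹⁴ / 9.93e-08 = 1.01e-07.

K_b = 1.01e-07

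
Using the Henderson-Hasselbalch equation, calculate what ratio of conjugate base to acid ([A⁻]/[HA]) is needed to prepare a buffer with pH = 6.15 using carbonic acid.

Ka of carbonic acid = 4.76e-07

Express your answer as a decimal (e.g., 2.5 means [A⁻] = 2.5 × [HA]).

pKa = -log(4.76e-07) = 6.3224. pH = pKa + log([A⁻]/[HA]), so log([A⁻]/[HA]) = pH − pKa = 6.15 − 6.3224 = -0.1724. [A⁻]/[HA] = 10^(-0.1724) = 0.672

[A⁻]/[HA] = 0.672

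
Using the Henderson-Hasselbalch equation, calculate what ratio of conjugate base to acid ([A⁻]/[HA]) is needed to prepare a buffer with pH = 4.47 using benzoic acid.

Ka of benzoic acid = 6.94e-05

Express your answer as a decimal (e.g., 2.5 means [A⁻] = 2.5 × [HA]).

pKa = -log(6.94e-05) = 4.1586. pH = pKa + log([A⁻]/[HA]), so log([A⁻]/[HA]) = pH − pKa = 4.47 − 4.1586 = 0.3114. [A⁻]/[HA] = 10^(0.3114) = 2.05

[A⁻]/[HA] = 2.05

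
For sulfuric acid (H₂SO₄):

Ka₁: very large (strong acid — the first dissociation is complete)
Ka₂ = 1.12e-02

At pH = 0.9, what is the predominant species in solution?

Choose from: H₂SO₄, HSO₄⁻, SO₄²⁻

The first dissociation is complete, so H₂SO₄ itself is never the predominant species in water; pKa₂ = -log(1.12e-02) = 1.95. For a polyprotic acid the predominant species crosses at each pKa: below pKa_n the protonated form dominates, above it the deprotonated form does. At pH = 0.9, the predominant species is HSO₄⁻.

HSO₄⁻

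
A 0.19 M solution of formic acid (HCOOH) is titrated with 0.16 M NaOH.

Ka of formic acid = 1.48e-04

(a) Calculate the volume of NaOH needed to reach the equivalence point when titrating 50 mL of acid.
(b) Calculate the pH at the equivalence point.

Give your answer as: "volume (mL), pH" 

moles acid = 0.19 × 50/1000 = 0.0095 mol; V_base = moles/0.16 × 1000 = 59.4 mL. At equivalence only the conjugate base is present: [A⁻] = 0.0095/0.109 = 8.6857e-02 M. Kb = Kw/Ka = 6.76e-11; [OH⁻] = √(Kb × [A⁻]) = 2.4225e-06; pOH = 5.62; pH = 14 - pOH = 8.38.

V = 59.4 mL, pH = 8.38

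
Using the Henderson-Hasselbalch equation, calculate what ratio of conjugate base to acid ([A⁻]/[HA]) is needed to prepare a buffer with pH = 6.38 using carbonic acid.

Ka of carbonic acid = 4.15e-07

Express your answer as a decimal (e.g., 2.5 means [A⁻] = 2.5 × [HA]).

pKa = -log(4.15e-07) = 6.3820. pH = pKa + log([A⁻]/[HA]), so log([A⁻]/[HA]) = pH − pKa = 6.38 − 6.3820 = -0.0020. [A⁻]/[HA] = 10^(-0.0020) = 0.996

[A⁻]/[HA] = 0.996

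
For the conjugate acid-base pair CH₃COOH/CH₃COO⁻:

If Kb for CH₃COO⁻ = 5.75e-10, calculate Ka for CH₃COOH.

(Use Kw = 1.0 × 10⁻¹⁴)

For a conjugate pair Ka × Kb = Kw, so Ka = Kw/Kb = 1.0 × 10⁻¹⁴ / 5.75e-10 = 1.74e-05.

K_a = 1.74e-05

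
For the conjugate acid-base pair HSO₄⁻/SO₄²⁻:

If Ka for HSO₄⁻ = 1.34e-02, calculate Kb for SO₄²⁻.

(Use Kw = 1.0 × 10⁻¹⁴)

For a conjugate pair Ka × Kb = Kw, so Kb = Kw/Ka = 1.0 × 10⁻¹⁴ / 1.34e-02 = 7.46e-13.

K_b = 7.46e-13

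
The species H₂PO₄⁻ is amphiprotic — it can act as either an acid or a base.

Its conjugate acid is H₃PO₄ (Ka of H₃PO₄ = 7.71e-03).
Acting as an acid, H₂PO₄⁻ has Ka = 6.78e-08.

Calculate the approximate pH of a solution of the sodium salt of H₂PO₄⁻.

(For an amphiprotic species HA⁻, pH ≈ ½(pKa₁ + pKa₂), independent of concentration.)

pKa₁ = -log(7.71e-03) = 2.11; pKa₂ = -log(6.78e-08) = 7.17. For an amphiprotic species, pH ≈ ½(pKa₁ + pKa₂) = ½(2.11 + 7.17) = 4.64.

pH = 4.64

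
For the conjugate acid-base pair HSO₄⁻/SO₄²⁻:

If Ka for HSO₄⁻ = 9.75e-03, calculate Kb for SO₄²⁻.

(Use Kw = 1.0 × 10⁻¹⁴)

For a conjugate pair Ka × Kb = Kw, so Kb = Kw/Ka = 1.0 × 10⁻¹⁴ / 9.75e-03 = 1.03e-12.

K_b = 1.03e-12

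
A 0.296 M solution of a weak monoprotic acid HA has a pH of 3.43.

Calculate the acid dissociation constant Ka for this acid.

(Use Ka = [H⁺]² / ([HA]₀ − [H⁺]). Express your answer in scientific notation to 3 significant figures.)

[H⁺] = 10^(−pH) = 10^(−3.43) = 3.715e-04 M. For HA ⇌ H⁺ + A⁻, Ka = [H⁺][A⁻]/[HA] = [H⁺]² / ([HA]₀ − [H⁺]) = (3.715e-04)² / (0.296 − 3.715e-04) = 4.67e-07.

K_a = 4.67e-07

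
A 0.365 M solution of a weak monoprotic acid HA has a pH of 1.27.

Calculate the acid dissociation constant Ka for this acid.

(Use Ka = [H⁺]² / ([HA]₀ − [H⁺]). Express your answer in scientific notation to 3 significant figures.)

[H⁺] = 10^(−pH) = 10^(−1.27) = 5.370e-02 M. For HA ⇌ H⁺ + A⁻, Ka = [H⁺][A⁻]/[HA] = [H⁺]² / ([HA]₀ − [H⁺]) = (5.370e-02)² / (0.365 − 5.370e-02) = 9.26e-03.

K_a = 9.26e-03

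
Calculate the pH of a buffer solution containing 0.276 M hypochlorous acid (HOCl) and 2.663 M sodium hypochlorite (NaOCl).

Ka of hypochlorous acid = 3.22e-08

pKa = -log(3.22e-08) = 7.49. pH = pKa + log([A⁻]/[HA]) = 7.49 + log(2.663/0.276)

pH = 8.48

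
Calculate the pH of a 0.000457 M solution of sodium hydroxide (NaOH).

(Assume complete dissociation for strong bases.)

[OH⁻] = 0.000457 M for strong base. pOH = -log[OH⁻] = 3.34, pH = 14 - pOH

pH = 10.66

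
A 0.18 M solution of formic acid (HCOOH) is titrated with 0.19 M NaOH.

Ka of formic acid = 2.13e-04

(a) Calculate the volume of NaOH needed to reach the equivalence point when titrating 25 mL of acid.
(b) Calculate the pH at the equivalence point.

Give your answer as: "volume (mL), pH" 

moles acid = 0.18 × 25/1000 = 0.0045 mol; V_base = moles/0.19 × 1000 = 23.7 mL. At equivalence only the conjugate base is present: [A⁻] = 0.0045/0.049 = 9.2432e-02 M. Kb = Kw/Ka = 4.69e-11; [OH⁻] = √(Kb × [A⁻]) = 2.0832e-06; pOH = 5.68; pH = 14 - pOH = 8.32.

V = 23.7 mL, pH = 8.32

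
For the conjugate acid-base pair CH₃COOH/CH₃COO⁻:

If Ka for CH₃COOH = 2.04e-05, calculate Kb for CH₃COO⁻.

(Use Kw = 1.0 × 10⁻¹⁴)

For a conjugate pair Ka × Kb = Kw, so Kb = Kw/Ka = 1.0 × 10⁻¹⁴ / 2.04e-05 = 4.90e-10.

K_b = 4.90e-10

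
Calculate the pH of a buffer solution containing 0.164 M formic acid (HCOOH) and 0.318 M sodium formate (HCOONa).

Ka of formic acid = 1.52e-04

pKa = -log(1.52e-04) = 3.82. pH = pKa + log([A⁻]/[HA]) = 3.82 + log(0.318/0.164)

pH = 4.11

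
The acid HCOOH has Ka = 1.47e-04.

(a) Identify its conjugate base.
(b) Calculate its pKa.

(a) The conjugate base is formed by removing one H⁺ from HCOOH, giving HCOO⁻. (b) pKa = -log(Ka) = -log(1.47e-04) = 3.83.

Conjugate base: HCOO⁻; pK_a = 3.83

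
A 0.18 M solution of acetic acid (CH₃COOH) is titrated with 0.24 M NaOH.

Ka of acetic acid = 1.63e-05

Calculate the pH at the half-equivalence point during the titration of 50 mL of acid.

At half-equivalence [HA] = [A⁻], so Henderson-Hasselbalch gives pH = pKa = -log(1.63e-05) = 4.79.

pH = pKa = 4.79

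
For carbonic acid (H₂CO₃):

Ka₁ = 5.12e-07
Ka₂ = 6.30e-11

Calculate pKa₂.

pKa₂ = -log(Ka₂) = -log(6.30e-11) = 10.20.

pK_{a2} = 10.20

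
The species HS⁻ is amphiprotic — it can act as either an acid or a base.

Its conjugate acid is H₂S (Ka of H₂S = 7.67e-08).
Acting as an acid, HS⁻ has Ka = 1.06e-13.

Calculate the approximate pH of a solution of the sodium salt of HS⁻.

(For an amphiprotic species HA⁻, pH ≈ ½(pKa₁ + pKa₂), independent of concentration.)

pKa₁ = -log(7.67e-08) = 7.12; pKa₂ = -log(1.06e-13) = 12.97. For an amphiprotic species, pH ≈ ½(pKa₁ + pKa₂) = ½(7.12 + 12.97) = 10.04.

pH = 10.04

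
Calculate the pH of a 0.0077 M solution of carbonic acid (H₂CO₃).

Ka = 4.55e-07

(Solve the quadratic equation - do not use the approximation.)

x² + Ka×x - Ka×C = 0. Using quadratic formula: [H⁺] = 5.8963e-05

pH = 4.23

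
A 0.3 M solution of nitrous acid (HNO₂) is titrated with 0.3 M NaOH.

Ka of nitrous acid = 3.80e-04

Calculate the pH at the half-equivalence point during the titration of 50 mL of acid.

At half-equivalence [HA] = [A⁻], so Henderson-Hasselbalch gives pH = pKa = -log(3.80e-04) = 3.42.

pH = pKa = 3.42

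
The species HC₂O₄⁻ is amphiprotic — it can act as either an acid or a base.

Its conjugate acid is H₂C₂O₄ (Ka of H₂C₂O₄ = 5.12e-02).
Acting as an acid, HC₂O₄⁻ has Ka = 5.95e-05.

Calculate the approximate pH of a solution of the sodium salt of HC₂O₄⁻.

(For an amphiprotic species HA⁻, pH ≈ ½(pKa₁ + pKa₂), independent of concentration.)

pKa₁ = -log(5.12e-02) = 1.29; pKa₂ = -log(5.95e-05) = 4.23. For an amphiprotic species, pH ≈ ½(pKa₁ + pKa₂) = ½(1.29 + 4.23) = 2.76.

pH = 2.76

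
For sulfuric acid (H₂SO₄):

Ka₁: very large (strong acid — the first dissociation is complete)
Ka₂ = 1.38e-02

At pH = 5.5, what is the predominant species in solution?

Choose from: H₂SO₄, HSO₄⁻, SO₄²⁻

The first dissociation is complete, so H₂SO₄ itself is never the predominant species in water; pKa₂ = -log(1.38e-02) = 1.86. For a polyprotic acid the predominant species crosses at each pKa: below pKa_n the protonated form dominates, above it the deprotonated form does. At pH = 5.5, the predominant species is SO₄²⁻.

SO₄²⁻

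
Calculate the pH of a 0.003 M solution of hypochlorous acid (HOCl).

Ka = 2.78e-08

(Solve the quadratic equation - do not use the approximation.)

x² + Ka×x - Ka×C = 0. Using quadratic formula: [H⁺] = 9.1185e-06

pH = 5.04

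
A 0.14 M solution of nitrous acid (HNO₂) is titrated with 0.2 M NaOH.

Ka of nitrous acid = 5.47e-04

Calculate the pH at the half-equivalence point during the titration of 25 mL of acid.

At half-equivalence [HA] = [A⁻], so Henderson-Hasselbalch gives pH = pKa = -log(5.47e-04) = 3.26.

pH = pKa = 3.26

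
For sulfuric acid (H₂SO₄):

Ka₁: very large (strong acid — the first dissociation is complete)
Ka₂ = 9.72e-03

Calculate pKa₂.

pKa₂ = -log(Ka₂) = -log(9.72e-03) = 2.01.

pK_{a2} = 2.01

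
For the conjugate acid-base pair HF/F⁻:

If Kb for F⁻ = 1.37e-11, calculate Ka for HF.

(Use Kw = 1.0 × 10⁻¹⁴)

For a conjugate pair Ka × Kb = Kw, so Ka = Kw/Kb = 1.0 × 10⁻¹⁴ / 1.37e-11 = 7.30e-04.

K_a = 7.30e-04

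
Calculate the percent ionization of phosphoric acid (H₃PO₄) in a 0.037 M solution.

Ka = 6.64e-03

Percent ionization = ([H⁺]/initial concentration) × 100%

Using Ka equilibrium: x² + Ka×x - Ka×C = 0. Solving: [H⁺] = 1.2702e-02. Percent = (1.2702e-02/0.037) × 100

Percent ionization = 34.3%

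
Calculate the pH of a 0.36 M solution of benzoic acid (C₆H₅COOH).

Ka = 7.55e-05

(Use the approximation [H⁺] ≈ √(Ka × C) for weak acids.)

[H⁺] = √(Ka × C) = √(7.55e-05 × 0.36) = 5.2134e-03. pH = -log(5.2134e-03)

pH = 2.28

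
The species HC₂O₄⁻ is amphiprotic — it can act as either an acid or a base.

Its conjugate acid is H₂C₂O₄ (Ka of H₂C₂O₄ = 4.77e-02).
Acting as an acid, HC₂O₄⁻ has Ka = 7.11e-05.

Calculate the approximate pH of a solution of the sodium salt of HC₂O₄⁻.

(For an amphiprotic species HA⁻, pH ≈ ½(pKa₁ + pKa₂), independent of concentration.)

pKa₁ = -log(4.77e-02) = 1.32; pKa₂ = -log(7.11e-05) = 4.15. For an amphiprotic species, pH ≈ ½(pKa₁ + pKa₂) = ½(1.32 + 4.15) = 2.73.

pH = 2.73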